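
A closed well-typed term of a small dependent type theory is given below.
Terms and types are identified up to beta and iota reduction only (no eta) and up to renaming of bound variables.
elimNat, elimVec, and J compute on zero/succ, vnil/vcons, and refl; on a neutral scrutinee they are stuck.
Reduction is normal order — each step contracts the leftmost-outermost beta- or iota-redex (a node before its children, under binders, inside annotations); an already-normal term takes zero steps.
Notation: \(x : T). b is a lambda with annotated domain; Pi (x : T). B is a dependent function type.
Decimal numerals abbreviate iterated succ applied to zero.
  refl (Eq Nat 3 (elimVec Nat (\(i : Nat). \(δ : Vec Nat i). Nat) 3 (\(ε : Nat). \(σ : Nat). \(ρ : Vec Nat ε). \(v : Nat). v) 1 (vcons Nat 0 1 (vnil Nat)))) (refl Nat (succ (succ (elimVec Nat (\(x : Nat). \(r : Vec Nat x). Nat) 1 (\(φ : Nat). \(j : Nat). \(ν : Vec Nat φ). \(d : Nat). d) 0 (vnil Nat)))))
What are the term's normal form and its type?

normal form:
  refl (Eq Nat 3 3) (refl Nat 3)
the term's type:
  Eq (Eq Nat 3 3) (refl Nat 3) (refl Nat 3)
observation: 7 normal-order steps normalize the term, beginning with an elimVec iota-redex.


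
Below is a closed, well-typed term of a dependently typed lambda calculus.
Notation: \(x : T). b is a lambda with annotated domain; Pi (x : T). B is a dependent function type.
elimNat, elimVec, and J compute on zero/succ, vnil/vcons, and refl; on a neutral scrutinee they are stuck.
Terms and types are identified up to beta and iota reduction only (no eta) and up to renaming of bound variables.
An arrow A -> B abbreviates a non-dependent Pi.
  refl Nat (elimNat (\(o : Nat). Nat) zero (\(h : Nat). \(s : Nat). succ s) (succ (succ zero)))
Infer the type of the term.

the term's type:
  Eq Nat (succ (succ zero)) (succ (succ zero))


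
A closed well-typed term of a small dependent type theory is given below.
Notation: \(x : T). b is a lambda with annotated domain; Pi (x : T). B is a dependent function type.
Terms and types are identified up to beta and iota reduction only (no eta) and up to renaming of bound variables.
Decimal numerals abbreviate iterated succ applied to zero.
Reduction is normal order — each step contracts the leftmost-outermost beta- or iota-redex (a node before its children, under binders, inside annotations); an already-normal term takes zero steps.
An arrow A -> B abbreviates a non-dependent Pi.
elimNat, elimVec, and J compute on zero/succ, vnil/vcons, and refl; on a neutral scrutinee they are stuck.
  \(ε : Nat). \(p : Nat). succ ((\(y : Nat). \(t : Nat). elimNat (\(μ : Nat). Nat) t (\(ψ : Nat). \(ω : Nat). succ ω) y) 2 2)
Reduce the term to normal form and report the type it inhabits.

normal form:
  \(ε : Nat). \(p : Nat). 5
inferred type:
  Nat -> Nat -> Nat
observation: the term reaches its normal form after 9 normal-order steps.


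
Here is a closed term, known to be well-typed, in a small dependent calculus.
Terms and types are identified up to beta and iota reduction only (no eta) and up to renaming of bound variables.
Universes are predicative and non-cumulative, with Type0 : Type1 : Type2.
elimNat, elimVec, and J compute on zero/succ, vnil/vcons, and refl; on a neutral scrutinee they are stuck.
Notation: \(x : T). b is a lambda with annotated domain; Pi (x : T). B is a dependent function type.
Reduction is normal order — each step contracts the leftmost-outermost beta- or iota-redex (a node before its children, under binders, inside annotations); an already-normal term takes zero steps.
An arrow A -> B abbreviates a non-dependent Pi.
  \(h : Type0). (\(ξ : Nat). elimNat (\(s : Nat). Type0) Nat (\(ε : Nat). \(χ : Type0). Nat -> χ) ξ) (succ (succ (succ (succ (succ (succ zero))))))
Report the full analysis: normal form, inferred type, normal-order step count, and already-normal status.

normal form:
  \(h : Type0). Nat -> Nat -> Nat -> Nat -> Nat -> Nat -> Nat
type:
  Type0 -> Type0
normal-order step count: 20
started in normal form: no
first contracted redex: a beta-redex


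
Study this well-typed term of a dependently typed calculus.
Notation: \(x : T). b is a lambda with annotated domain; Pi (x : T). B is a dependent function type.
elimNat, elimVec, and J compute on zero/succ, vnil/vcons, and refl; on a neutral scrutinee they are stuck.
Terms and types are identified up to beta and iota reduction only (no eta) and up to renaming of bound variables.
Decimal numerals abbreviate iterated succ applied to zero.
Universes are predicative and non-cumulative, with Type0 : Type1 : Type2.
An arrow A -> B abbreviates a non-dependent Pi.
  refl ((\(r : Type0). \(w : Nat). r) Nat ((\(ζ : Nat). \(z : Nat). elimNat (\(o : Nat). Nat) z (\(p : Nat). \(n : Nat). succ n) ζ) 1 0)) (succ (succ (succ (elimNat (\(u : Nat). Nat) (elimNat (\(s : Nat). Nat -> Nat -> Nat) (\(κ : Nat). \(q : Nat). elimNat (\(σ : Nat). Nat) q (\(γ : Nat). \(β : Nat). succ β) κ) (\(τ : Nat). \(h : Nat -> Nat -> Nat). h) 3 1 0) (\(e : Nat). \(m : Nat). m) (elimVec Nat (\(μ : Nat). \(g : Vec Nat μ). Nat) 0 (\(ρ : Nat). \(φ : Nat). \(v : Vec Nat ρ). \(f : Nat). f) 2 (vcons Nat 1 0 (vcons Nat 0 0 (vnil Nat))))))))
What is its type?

the term's type:
  Eq Nat 4 4


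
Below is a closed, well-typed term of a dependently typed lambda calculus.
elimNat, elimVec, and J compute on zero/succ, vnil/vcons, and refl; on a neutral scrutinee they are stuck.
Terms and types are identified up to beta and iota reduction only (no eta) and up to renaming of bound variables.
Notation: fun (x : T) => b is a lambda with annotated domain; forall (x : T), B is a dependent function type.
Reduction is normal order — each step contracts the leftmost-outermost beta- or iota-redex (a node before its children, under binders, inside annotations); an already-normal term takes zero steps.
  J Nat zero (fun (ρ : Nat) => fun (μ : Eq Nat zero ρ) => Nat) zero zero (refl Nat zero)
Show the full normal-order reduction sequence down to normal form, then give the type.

reduction (normal order):
  J Nat zero (fun (ρ : Nat) => fun (μ : Eq Nat zero ρ) => Nat) zero zero (refl Nat zero)
  ~> zero
the term's type:
  Nat


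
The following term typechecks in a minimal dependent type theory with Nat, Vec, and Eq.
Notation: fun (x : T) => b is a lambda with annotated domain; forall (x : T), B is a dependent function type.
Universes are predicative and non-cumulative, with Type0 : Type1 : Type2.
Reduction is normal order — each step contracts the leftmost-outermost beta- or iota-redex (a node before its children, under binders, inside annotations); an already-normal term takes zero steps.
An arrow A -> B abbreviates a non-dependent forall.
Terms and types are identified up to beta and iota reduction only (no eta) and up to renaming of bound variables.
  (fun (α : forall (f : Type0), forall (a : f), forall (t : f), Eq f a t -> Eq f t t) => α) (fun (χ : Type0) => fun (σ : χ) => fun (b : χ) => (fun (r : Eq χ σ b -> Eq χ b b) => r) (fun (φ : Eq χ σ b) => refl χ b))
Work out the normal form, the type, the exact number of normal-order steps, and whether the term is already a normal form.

resulting normal form:
  fun (α : Type0) => fun (f : α) => fun (a : α) => fun (t : Eq α f a) => refl α a
inferred type:
  forall (α : Type0), forall (f : α), forall (a : α), Eq α f a -> Eq α a a
reduction steps (normal order): 2
term was already normal: no
first redex: a beta-redex


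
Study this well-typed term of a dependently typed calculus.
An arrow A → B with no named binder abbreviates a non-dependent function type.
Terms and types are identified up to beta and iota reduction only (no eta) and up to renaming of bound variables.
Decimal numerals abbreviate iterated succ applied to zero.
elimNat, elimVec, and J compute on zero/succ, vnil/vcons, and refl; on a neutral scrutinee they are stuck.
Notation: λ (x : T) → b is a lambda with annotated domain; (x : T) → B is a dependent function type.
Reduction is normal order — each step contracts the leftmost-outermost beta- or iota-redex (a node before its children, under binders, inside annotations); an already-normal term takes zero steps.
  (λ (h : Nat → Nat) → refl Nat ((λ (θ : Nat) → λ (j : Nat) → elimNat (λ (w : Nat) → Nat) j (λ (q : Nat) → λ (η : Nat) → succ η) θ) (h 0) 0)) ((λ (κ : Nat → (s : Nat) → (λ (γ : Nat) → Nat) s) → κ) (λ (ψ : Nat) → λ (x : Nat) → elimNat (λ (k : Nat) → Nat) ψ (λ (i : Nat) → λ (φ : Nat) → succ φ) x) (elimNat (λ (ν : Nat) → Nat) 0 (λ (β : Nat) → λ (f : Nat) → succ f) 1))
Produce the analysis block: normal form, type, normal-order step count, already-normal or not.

reduced normal form:
  refl Nat 1
inferred type:
  Eq Nat 1 1
reduction steps (normal order): 15
term was already normal: no
first redex: a beta-redex


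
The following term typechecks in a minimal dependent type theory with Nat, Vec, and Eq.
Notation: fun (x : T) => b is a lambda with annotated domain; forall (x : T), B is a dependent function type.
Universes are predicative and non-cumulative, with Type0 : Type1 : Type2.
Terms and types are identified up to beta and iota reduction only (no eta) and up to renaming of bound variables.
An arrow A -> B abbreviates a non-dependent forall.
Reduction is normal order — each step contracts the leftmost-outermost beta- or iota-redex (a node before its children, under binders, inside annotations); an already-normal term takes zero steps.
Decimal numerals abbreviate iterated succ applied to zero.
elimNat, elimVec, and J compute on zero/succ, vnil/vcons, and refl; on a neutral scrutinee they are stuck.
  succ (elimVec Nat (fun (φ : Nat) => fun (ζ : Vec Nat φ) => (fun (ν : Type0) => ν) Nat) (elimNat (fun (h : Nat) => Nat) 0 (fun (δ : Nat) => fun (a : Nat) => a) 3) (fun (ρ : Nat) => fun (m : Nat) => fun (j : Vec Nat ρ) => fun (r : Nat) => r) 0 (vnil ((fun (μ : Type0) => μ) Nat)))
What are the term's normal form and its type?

resulting normal form:
  1
type:
  Nat
observation: the first redex contracted is an elimVec iota-redex; the normal form is reached in 11 normal-order steps.


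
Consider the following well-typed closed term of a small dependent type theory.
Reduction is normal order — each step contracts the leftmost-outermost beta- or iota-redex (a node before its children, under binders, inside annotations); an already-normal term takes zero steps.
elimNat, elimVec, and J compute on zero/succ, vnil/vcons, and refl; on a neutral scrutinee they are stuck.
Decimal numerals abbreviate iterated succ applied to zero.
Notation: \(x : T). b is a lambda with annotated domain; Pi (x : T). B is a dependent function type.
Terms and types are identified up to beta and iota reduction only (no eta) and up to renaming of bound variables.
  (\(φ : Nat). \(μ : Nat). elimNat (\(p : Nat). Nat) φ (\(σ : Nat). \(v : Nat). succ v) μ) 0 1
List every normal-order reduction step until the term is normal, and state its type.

reduction (normal order):
  (\(φ : Nat). \(μ : Nat). elimNat (\(p : Nat). Nat) φ (\(σ : Nat). \(v : Nat). succ v) μ) 0 1
  ~> (\(φ : Nat). elimNat (\(μ : Nat). Nat) 0 (\(p : Nat). \(σ : Nat). succ σ) φ) 1
  ~> elimNat (\(φ : Nat). Nat) 0 (\(μ : Nat). \(p : Nat). succ p) 1
  ~> (\(φ : Nat). \(μ : Nat). succ μ) 0 (elimNat (\(p : Nat). Nat) 0 (\(σ : Nat). \(v : Nat). succ v) 0)
  ~> (\(φ : Nat). succ φ) (elimNat (\(μ : Nat). Nat) 0 (\(p : Nat). \(σ : Nat). succ σ) 0)
  ~> succ (elimNat (\(φ : Nat). Nat) 0 (\(μ : Nat). \(p : Nat). succ p) 0)
  ~> 1
type:
  Nat


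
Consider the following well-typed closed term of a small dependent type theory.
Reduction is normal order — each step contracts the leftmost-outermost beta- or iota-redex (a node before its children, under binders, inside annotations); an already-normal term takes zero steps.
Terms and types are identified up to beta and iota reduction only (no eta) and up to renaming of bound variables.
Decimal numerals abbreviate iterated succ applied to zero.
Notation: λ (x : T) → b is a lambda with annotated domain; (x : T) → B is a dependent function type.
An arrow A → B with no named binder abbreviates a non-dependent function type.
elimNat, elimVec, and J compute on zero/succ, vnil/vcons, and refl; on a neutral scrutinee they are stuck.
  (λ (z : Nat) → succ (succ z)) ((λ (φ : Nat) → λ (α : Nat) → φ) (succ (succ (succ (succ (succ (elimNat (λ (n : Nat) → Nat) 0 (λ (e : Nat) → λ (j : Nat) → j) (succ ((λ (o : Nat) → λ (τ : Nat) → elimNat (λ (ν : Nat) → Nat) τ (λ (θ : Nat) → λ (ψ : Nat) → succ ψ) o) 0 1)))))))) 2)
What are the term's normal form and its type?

reduced normal form:
  7
inferred type:
  Nat


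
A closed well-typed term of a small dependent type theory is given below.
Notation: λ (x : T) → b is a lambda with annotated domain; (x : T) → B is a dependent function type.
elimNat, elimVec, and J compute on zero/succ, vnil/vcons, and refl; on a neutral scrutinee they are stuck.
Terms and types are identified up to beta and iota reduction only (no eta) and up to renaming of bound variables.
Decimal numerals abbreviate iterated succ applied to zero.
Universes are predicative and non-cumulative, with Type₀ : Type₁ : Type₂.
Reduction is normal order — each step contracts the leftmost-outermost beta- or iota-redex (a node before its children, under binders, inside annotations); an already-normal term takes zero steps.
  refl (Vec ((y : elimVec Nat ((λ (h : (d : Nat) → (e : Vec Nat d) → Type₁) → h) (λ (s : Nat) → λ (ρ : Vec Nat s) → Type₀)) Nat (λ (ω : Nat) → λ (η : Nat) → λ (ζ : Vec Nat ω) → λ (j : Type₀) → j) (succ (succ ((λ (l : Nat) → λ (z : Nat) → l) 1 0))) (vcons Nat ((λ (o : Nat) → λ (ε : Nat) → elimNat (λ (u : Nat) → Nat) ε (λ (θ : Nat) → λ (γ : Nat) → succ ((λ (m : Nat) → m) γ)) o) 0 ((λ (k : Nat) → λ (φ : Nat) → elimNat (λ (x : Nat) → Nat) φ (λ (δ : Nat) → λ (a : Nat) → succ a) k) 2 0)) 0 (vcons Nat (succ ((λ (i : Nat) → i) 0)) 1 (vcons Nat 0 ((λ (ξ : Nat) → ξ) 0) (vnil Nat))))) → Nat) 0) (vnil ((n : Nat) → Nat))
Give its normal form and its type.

resulting normal form:
  refl (Vec ((y : Nat) → Nat) 0) (vnil ((h : Nat) → Nat))
type:
  Eq (Vec ((y : Nat) → Nat) 0) (vnil ((h : Nat) → Nat)) (vnil ((d : Nat) → Nat))


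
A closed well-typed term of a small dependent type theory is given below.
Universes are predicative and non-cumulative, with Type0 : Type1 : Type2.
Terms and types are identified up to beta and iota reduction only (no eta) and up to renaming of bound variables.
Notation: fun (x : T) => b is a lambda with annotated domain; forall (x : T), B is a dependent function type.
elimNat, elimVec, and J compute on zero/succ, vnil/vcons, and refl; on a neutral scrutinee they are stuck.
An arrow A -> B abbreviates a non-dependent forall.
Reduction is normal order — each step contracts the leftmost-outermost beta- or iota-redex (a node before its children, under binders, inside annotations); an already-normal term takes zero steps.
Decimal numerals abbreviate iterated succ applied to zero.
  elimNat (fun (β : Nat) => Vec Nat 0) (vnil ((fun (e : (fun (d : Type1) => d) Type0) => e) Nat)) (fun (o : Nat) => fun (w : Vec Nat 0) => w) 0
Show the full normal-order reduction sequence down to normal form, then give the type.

normal-order reduction sequence:
  elimNat (fun (β : Nat) => Vec Nat 0) (vnil ((fun (e : (fun (d : Type1) => d) Type0) => e) Nat)) (fun (o : Nat) => fun (w : Vec Nat 0) => w) 0
  ~> vnil ((fun (β : (fun (e : Type1) => e) Type0) => β) Nat)
  ~> vnil Nat
inferred type:
  Vec Nat 0


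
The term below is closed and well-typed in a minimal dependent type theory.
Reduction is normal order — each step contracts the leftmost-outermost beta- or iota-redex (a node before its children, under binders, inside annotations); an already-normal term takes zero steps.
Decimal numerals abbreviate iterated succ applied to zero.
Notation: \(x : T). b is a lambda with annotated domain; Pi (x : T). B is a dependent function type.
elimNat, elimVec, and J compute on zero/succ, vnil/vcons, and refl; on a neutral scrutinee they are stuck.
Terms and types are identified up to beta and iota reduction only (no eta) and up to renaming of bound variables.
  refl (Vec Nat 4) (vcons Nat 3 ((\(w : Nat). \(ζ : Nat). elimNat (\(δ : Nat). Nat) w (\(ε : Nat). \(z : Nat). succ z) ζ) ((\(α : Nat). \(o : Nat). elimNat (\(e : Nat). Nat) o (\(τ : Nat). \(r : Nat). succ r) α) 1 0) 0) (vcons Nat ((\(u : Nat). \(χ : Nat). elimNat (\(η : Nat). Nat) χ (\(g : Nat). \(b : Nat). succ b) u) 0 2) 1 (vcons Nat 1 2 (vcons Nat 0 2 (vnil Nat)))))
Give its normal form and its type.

normal form:
  refl (Vec Nat 4) (vcons Nat 3 1 (vcons Nat 2 1 (vcons Nat 1 2 (vcons Nat 0 2 (vnil Nat)))))
type:
  Eq (Vec Nat 4) (vcons Nat 3 1 (vcons Nat 2 1 (vcons Nat 1 2 (vcons Nat 0 2 (vnil Nat))))) (vcons Nat 3 1 (vcons Nat 2 1 (vcons Nat 1 2 (vcons Nat 0 2 (vnil Nat)))))
observation: the term reaches its normal form after 12 normal-order steps.


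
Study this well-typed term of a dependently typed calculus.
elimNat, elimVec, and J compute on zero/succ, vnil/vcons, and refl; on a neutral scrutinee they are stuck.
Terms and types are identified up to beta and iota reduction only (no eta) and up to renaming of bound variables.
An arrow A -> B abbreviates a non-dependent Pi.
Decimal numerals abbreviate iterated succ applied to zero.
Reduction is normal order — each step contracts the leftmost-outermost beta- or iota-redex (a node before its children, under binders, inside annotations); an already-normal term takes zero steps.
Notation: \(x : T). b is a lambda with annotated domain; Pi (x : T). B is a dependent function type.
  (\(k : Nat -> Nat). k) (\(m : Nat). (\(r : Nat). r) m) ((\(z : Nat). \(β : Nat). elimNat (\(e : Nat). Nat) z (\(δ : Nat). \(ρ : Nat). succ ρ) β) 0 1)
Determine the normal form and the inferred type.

normal form:
  1
inferred type:
  Nat


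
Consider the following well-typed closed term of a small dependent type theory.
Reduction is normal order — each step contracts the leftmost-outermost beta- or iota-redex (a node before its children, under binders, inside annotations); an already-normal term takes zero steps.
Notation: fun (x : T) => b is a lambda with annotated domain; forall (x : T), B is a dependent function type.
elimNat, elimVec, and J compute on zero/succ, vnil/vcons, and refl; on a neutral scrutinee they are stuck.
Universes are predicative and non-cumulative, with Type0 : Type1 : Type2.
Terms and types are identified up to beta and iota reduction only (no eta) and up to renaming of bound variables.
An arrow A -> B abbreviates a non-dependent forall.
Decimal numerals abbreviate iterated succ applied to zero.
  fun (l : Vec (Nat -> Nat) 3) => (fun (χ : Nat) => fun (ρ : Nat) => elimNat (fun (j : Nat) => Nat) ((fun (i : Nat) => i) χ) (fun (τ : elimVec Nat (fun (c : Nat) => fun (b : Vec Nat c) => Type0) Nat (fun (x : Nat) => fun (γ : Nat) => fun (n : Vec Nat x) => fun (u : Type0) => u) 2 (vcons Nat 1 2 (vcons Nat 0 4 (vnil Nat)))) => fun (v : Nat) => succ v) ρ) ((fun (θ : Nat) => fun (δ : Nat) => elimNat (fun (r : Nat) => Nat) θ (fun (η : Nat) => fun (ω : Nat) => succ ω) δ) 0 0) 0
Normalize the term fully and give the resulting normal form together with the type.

normal form:
  fun (l : Vec (Nat -> Nat) 3) => 0
inferred type:
  Vec (Nat -> Nat) 3 -> Nat
observation: 7 normal-order steps normalize the term, beginning with a beta-redex.


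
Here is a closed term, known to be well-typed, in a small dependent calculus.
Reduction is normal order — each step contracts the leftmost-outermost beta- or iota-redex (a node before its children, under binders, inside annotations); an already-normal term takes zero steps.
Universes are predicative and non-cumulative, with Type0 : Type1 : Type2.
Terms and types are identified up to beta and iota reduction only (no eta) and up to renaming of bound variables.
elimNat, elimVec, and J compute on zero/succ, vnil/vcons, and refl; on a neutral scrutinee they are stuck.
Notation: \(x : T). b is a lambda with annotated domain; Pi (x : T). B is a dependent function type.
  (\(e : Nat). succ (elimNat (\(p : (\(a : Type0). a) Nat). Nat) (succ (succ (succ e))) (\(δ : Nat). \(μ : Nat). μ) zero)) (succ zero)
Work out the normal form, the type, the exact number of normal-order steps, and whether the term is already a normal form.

normal form:
  succ (succ (succ (succ (succ zero))))
the term's type:
  Nat
reduction steps (normal order): 2
started in normal form: no
first redex: a beta-redex


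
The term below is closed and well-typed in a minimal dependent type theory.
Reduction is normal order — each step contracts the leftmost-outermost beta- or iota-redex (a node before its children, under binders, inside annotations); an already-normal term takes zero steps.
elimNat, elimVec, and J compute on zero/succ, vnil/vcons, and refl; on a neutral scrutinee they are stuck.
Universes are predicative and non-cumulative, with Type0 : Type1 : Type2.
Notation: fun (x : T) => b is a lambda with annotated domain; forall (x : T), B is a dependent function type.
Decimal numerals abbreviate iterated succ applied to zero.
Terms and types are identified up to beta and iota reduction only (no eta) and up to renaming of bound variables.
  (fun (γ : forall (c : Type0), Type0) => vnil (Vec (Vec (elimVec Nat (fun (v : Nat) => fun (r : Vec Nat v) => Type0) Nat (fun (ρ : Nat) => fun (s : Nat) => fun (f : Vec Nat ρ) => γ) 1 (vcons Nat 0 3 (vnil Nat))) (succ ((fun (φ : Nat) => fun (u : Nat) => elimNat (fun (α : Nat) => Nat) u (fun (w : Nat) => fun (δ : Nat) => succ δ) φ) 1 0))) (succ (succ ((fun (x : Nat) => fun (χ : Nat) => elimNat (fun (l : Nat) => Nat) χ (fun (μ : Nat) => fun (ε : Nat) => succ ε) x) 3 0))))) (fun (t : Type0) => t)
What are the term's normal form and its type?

reduced normal form:
  vnil (Vec (Vec Nat 2) 5)
the term's type:
  Vec (Vec (Vec Nat 2) 5) 0
observation: the first redex contracted is a beta-redex; the normal form is reached in 25 normal-order steps.


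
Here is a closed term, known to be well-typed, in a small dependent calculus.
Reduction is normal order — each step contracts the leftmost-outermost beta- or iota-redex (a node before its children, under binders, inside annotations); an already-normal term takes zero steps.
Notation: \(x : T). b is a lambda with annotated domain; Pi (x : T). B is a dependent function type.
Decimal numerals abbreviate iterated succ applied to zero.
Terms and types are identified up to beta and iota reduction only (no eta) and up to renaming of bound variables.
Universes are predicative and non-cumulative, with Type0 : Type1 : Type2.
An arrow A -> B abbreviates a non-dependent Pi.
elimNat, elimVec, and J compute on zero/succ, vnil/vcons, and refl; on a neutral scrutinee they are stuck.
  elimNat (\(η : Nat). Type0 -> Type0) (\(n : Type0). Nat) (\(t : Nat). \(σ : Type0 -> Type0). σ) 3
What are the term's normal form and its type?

reduced normal form:
  \(η : Type0). Nat
the term's type:
  Type0 -> Type0
observation: normalization takes exactly 10 steps under the normal-order strategy.


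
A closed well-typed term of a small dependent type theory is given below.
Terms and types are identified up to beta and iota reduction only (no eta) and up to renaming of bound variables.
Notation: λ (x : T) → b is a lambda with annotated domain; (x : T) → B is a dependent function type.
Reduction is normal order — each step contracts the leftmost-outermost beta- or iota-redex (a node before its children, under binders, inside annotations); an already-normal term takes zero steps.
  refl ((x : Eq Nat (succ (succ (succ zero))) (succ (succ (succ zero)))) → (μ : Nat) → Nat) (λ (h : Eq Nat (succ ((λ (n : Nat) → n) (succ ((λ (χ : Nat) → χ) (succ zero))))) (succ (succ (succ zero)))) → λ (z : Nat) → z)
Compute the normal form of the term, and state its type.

reduced normal form:
  refl ((x : Eq Nat (succ (succ (succ zero))) (succ (succ (succ zero)))) → (μ : Nat) → Nat) (λ (h : Eq Nat (succ (succ (succ zero))) (succ (succ (succ zero)))) → λ (n : Nat) → n)
inferred type:
  Eq ((x : Eq Nat (succ (succ (succ zero))) (succ (succ (succ zero)))) → (μ : Nat) → Nat) (λ (h : Eq Nat (succ (succ (succ zero))) (succ (succ (succ zero)))) → λ (n : Nat) → n) (λ (χ : Eq Nat (succ (succ (succ zero))) (succ (succ (succ zero)))) → λ (z : Nat) → z)


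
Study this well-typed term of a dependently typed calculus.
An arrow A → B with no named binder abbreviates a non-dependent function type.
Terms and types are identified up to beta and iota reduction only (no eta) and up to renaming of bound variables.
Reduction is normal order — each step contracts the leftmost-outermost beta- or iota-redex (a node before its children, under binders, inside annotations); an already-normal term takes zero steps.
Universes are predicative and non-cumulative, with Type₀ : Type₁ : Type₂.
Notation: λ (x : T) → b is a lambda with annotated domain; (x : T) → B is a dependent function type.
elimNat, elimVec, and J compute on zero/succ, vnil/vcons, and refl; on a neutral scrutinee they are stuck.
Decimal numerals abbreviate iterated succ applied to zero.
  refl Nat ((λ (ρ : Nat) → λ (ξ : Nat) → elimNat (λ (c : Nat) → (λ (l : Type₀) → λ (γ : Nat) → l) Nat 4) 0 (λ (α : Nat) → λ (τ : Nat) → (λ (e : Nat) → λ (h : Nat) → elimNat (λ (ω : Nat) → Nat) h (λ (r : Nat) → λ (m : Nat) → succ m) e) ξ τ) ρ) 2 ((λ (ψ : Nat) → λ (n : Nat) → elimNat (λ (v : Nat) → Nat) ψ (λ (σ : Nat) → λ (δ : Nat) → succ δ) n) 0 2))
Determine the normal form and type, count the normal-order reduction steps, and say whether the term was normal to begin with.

reduced normal form:
  refl Nat 4
type:
  Eq Nat 4 4
reduction steps (normal order): 45
already normal: no
first redex: a beta-redex


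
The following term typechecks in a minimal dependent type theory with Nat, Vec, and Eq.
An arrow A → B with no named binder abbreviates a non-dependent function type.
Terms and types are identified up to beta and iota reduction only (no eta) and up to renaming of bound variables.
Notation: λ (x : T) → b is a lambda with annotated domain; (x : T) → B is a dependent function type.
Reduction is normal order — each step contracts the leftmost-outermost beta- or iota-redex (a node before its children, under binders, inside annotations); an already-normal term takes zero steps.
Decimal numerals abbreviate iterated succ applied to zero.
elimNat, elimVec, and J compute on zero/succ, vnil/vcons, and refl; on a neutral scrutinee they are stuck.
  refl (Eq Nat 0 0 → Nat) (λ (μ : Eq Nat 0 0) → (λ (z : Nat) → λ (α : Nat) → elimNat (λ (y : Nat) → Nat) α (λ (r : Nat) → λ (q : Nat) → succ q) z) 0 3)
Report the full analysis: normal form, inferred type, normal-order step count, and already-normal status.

resulting normal form:
  refl (Eq Nat 0 0 → Nat) (λ (μ : Eq Nat 0 0) → 3)
inferred type:
  Eq (Eq Nat 0 0 → Nat) (λ (μ : Eq Nat 0 0) → 3) (λ (z : Eq Nat 0 0) → 3)
steps to reach normal form (normal order): 3
started in normal form: no
first redex: a beta-redex


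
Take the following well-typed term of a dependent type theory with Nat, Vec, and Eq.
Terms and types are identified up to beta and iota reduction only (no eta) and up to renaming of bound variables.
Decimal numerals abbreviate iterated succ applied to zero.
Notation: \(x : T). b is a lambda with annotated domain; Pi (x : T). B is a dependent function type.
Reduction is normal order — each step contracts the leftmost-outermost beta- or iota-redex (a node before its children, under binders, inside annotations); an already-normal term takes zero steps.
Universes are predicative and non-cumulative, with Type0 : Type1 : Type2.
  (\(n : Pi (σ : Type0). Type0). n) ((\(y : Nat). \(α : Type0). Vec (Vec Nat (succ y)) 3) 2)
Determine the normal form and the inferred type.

normal form:
  \(n : Type0). Vec (Vec Nat 3) 3
type:
  Pi (n : Type0). Type0
observation: reduction starts at a beta-redex, and 2 normal-order steps reach the normal form.


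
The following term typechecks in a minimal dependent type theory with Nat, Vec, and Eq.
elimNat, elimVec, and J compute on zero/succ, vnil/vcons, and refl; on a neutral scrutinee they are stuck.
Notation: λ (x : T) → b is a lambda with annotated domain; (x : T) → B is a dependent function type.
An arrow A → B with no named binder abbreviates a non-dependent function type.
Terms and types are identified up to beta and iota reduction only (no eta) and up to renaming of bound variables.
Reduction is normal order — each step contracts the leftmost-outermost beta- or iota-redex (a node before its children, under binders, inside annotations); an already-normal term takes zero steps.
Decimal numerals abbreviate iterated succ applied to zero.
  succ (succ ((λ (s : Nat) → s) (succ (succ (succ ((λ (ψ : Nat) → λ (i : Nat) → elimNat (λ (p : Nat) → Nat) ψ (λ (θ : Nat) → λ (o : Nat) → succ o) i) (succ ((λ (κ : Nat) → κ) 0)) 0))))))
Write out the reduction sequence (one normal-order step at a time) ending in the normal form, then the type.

normal-order reduction:
  succ (succ ((λ (s : Nat) → s) (succ (succ (succ ((λ (ψ : Nat) → λ (i : Nat) → elimNat (λ (p : Nat) → Nat) ψ (λ (θ : Nat) → λ (o : Nat) → succ o) i) (succ ((λ (κ : Nat) → κ) 0)) 0))))))
  ~> succ (succ (succ (succ (succ ((λ (s : Nat) → λ (ψ : Nat) → elimNat (λ (i : Nat) → Nat) s (λ (p : Nat) → λ (θ : Nat) → succ θ) ψ) (succ ((λ (o : Nat) → o) 0)) 0)))))
  ~> succ (succ (succ (succ (succ ((λ (s : Nat) → elimNat (λ (ψ : Nat) → Nat) (succ ((λ (i : Nat) → i) 0)) (λ (p : Nat) → λ (θ : Nat) → succ θ) s) 0)))))
  ~> succ (succ (succ (succ (succ (elimNat (λ (s : Nat) → Nat) (succ ((λ (ψ : Nat) → ψ) 0)) (λ (i : Nat) → λ (p : Nat) → succ p) 0)))))
  ~> succ (succ (succ (succ (succ (succ ((λ (s : Nat) → s) 0))))))
  ~> 6
the term's type:
  Nat


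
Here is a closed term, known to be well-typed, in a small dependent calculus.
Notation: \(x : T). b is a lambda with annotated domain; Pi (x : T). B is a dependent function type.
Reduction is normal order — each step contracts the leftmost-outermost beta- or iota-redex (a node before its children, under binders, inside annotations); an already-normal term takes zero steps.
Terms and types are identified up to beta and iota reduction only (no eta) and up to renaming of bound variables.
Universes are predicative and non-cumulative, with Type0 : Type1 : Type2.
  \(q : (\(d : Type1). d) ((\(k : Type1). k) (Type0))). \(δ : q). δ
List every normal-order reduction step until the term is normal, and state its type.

reduction (normal order):
  \(q : (\(d : Type1). d) ((\(k : Type1). k) (Type0))). \(δ : q). δ
  ~> \(q : (\(d : Type1). d) (Type0)). \(k : q). k
  ~> \(q : Type0). \(d : q). d
type:
  Pi (q : Type0). Pi (d : q). q


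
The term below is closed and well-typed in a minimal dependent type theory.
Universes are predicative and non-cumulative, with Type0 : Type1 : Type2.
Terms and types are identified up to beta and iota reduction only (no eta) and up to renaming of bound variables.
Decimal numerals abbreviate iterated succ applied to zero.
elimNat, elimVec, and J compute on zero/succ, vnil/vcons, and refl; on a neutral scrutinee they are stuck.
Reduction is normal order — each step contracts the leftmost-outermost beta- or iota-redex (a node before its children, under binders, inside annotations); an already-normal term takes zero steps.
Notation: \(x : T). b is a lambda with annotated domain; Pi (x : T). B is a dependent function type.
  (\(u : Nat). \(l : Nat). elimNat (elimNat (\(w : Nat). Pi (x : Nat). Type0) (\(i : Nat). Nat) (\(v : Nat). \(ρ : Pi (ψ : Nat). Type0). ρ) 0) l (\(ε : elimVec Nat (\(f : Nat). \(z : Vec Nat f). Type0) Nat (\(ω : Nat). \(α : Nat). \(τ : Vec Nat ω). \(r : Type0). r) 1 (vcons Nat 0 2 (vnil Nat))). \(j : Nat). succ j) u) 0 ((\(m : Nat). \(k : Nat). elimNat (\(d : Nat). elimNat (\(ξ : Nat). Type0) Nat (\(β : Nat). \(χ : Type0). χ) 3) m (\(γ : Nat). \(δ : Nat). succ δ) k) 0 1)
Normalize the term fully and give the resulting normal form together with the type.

normal form:
  1
inferred type:
  Nat
observation: the term reaches its normal form after 9 normal-order steps.


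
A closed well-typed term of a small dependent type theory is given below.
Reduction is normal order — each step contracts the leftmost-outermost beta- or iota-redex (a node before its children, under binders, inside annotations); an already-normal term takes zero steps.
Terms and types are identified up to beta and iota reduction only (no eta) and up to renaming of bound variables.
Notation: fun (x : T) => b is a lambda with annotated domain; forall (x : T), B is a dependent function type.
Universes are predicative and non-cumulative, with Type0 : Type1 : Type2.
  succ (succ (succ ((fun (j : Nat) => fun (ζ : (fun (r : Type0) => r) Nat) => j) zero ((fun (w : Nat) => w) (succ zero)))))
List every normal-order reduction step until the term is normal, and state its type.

normal-order reduction sequence:
  succ (succ (succ ((fun (j : Nat) => fun (ζ : (fun (r : Type0) => r) Nat) => j) zero ((fun (w : Nat) => w) (succ zero)))))
  ~> succ (succ (succ ((fun (j : (fun (ζ : Type0) => ζ) Nat) => zero) ((fun (r : Nat) => r) (succ zero)))))
  ~> succ (succ (succ zero))
the term's type:
  Nat


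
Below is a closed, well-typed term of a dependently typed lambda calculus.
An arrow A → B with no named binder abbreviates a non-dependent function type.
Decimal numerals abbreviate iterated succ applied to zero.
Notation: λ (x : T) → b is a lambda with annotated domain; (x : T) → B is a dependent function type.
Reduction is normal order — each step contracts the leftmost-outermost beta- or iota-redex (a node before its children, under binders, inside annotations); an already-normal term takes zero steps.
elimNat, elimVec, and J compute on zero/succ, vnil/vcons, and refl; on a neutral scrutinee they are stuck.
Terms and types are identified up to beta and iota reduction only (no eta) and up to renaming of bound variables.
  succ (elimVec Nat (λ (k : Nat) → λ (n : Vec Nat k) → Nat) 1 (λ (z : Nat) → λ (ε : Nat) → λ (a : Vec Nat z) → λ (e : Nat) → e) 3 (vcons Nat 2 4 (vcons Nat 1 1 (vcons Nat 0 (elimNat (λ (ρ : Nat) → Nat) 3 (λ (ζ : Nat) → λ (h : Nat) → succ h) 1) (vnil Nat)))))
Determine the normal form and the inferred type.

reduced normal form:
  2
the term's type:
  Nat
observation: contracting an elimVec iota-redex first, the term normalizes in 16 steps.


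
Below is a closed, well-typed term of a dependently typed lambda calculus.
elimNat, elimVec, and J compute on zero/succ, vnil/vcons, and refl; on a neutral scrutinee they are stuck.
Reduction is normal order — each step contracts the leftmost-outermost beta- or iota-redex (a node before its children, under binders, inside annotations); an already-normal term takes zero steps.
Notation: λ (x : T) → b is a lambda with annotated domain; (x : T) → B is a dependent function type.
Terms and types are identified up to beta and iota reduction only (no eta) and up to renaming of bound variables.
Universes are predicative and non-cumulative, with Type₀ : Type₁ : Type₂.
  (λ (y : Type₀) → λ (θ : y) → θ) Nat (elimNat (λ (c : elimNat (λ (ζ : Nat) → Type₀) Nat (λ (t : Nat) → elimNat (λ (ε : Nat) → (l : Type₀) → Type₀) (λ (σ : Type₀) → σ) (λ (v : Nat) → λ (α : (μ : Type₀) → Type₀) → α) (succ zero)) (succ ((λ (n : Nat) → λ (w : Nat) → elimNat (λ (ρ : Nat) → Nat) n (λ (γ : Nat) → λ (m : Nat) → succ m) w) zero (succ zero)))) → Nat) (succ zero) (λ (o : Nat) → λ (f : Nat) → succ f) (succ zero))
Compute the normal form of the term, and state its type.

normal form:
  succ (succ zero)
type:
  Nat
observation: 6 normal-order steps separate the term from its normal form.


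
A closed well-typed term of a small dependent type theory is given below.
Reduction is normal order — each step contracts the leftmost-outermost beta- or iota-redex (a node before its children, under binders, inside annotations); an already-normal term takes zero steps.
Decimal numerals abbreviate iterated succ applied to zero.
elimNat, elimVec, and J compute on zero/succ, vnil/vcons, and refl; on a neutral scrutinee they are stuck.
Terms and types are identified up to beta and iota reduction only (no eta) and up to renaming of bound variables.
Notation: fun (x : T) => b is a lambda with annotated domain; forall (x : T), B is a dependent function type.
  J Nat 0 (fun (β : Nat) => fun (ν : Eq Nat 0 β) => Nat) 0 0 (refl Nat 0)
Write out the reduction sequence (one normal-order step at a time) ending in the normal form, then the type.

normal-order reduction sequence:
  J Nat 0 (fun (β : Nat) => fun (ν : Eq Nat 0 β) => Nat) 0 0 (refl Nat 0)
  ~> 0
the term's type:
  Nat


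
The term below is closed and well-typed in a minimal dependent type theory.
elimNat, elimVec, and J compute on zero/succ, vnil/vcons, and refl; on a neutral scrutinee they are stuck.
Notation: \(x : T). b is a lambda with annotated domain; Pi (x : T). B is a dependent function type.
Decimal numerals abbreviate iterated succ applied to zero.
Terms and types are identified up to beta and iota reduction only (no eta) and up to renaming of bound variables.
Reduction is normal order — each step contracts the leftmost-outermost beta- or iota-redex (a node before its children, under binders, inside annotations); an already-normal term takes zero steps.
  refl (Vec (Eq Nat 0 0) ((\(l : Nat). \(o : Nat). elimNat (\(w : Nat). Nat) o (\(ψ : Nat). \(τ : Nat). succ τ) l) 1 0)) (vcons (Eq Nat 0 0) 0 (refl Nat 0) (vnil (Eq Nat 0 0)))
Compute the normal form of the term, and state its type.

resulting normal form:
  refl (Vec (Eq Nat 0 0) 1) (vcons (Eq Nat 0 0) 0 (refl Nat 0) (vnil (Eq Nat 0 0)))
the term's type:
  Eq (Vec (Eq Nat 0 0) 1) (vcons (Eq Nat 0 0) 0 (refl Nat 0) (vnil (Eq Nat 0 0))) (vcons (Eq Nat 0 0) 0 (refl Nat 0) (vnil (Eq Nat 0 0)))


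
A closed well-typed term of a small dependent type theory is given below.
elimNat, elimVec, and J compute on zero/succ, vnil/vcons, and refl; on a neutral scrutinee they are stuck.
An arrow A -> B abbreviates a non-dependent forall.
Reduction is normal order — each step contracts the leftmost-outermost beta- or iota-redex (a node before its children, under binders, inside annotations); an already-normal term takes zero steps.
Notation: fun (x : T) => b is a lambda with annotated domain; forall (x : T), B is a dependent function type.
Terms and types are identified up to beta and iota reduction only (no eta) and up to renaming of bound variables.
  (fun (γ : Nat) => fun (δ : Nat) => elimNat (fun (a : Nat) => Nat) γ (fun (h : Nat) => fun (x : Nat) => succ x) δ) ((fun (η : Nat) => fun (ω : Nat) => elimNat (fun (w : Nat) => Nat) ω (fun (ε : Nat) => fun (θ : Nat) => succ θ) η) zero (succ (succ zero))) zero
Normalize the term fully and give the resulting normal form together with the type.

reduced normal form:
  succ (succ zero)
inferred type:
  Nat
observation: 6 normal-order steps separate the term from its normal form.


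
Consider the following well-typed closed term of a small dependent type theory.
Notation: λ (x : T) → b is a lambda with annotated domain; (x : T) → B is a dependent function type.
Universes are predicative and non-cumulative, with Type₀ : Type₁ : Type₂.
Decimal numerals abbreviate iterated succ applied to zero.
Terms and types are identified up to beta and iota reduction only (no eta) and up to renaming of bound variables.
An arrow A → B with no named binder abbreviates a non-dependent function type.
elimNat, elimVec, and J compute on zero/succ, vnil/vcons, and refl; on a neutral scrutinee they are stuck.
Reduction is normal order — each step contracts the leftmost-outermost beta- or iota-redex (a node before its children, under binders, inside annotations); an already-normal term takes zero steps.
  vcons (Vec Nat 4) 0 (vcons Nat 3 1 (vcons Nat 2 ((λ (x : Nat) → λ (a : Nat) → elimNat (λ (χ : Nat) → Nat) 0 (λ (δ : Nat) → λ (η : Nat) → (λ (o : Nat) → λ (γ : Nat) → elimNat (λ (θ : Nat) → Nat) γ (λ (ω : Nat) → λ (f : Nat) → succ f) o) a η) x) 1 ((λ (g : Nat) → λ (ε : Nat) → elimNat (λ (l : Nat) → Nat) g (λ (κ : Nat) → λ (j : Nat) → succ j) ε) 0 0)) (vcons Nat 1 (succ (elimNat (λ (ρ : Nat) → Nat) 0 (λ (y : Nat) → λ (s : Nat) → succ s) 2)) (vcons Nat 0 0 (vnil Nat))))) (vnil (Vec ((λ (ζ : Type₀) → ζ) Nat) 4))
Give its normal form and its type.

reduced normal form:
  vcons (Vec Nat 4) 0 (vcons Nat 3 1 (vcons Nat 2 0 (vcons Nat 1 3 (vcons Nat 0 0 (vnil Nat))))) (vnil (Vec Nat 4))
type:
  Vec (Vec Nat 4) 1
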